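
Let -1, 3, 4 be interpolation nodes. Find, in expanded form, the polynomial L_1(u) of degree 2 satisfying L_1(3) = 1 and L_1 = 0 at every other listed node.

L_1(u) = -(1/4)u^2 + (3/4)u + 1

L_1(u) = (u + 1)(u - 4) / [(4)·(-1)]
       = (u^2 - 3u - 4) / (-4)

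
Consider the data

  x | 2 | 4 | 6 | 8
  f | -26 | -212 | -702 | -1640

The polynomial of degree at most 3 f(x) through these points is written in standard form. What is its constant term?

L_0(x) = (x - 4)(x - 6)(x - 8) / [-48] = -(1/48)x^3 + (3/8)x^2 - (13/6)x + 4
L_1(x) = (x - 2)(x - 6)(x - 8) / [16] = (1/16)x^3 - x^2 + (19/4)x - 6
L_2(x) = (x - 2)(x - 4)(x - 8) / [-16] = -(1/16)x^3 + (7/8)x^2 - (7/2)x + 4
L_3(x) = (x - 2)(x - 4)(x - 6) / [48] = (1/48)x^3 - (1/4)x^2 + (11/12)x - 1
f(x) = (-26)·L_0 + (-212)·L_1 + (-702)·L_2 + (-1640)·L_3
Only the constant term is needed; take it from each L_i and combine:
(-26)·(4) + (-212)·(-6) + (-702)·(4) + (-1640)·(-1) = 0

0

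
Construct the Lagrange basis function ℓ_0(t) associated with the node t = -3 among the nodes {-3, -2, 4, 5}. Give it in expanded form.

ℓ_0(t) = -(1/56)t^3 + (1/8)t^2 - (1/28)t - 5/7

ℓ_0(t) = (t + 2)(t - 4)(t - 5) / [(-1)·(-7)·(-8)]
       = (t^3 - 7t^2 + 2t + 40) / (-56)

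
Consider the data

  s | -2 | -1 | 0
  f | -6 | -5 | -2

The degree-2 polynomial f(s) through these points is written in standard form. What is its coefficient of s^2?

1

Build the Lagrange basis polynomials:
L_0(s) = (s + 1)s / [2] = (1/2)s^2 + (1/2)s
L_1(s) = (s + 2)s / [-1] = -s^2 - 2s
L_2(s) = (s + 2)(s + 1) / [2] = (1/2)s^2 + (3/2)s + 1
f(s) = (-6)·L_0 + (-5)·L_1 + (-2)·L_2
Only the coefficient of s^2 is needed; take it from each L_i and combine:
(-6)·(1/2) + (-5)·(-1) + (-2)·(1/2) = 1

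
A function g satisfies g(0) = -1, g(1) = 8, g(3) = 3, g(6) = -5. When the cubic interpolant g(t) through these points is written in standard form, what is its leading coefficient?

19/30

The leading coefficient equals the top divided difference g[0,1,3,6].
g[0,1] = (8 - (-1)) / (1 - 0) = 9
g[1,3] = (3 - 8) / (3 - 1) = -5/2
g[3,6] = (-5 - 3) / (6 - 3) = -8/3
g[0,1,3] = (-5/2 - 9) / (3 - 0) = -23/6
g[1,3,6] = (-8/3 - (-5/2)) / (6 - 1) = -1/30
g[0,1,3,6] = (-1/30 - (-23/6)) / (6 - 0) = 19/30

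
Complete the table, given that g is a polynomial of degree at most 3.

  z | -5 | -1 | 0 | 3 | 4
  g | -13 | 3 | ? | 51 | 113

The 4 known values determine g uniquely (degree ≤ 3).
Evaluate each Lagrange basis at z = 0:
L_0(0) = (1)·(-3)·(-4)/[(-4)·(-8)·(-9)] = -1/24
L_1(0) = (5)·(-3)·(-4)/[(4)·(-4)·(-5)] = 3/4
L_2(0) = (5)·(1)·(-4)/[(8)·(4)·(-1)] = 5/8
L_3(0) = (5)·(1)·(-3)/[(9)·(5)·(1)] = -1/3
Sum: (-13)·(-1/24) + 3·(3/4) + 51·(5/8) + 113·(-1/3) = -3

-3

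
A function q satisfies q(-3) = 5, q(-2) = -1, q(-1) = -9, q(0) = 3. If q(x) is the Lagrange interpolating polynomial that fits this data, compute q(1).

L_0(1) = (3)·(2)·(1)/[(-1)·(-2)·(-3)] = -1
L_1(1) = (4)·(2)·(1)/[(1)·(-1)·(-2)] = 4
L_2(1) = (4)·(3)·(1)/[(2)·(1)·(-1)] = -6
L_3(1) = (4)·(3)·(2)/[(3)·(2)·(1)] = 4
Sum: 5·(-1) + (-1)·(4) + (-9)·(-6) + 3·(4) = 57

57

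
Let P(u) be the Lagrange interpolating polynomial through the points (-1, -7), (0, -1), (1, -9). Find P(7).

Evaluate each Lagrange basis at u = 7:
L_0(7) = (7)·(6)/[(-1)·(-2)] = 21
L_1(7) = (8)·(6)/[(1)·(-1)] = -48
L_2(7) = (8)·(7)/[(2)·(1)] = 28
Sum: (-7)·(21) + (-1)·(-48) + (-9)·(28) = -351

-351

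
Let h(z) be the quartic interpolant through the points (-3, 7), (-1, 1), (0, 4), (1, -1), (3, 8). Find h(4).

917/12

L_0(4) = (5)·(4)·(3)·(1)/[(-2)·(-3)·(-4)·(-6)] = 5/12
L_1(4) = (7)·(4)·(3)·(1)/[(2)·(-1)·(-2)·(-4)] = -21/4
L_2(4) = (7)·(5)·(3)·(1)/[(3)·(1)·(-1)·(-3)] = 35/3
L_3(4) = (7)·(5)·(4)·(1)/[(4)·(2)·(1)·(-2)] = -35/4
L_4(4) = (7)·(5)·(4)·(3)/[(6)·(4)·(3)·(2)] = 35/12
Sum: 7·(5/12) + 1·(-21/4) + 4·(35/3) + (-1)·(-35/4) + 8·(35/12) = 917/12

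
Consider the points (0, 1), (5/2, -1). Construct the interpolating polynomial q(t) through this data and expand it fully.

q(t) = -(4/5)t + 1

Build the Lagrange basis polynomials:
L_0(t) = (t - 5/2) / [-5/2] = -(2/5)t + 1
L_1(t) = t / [5/2] = (2/5)t
q(t) = 1·L_0 + (-1)·L_1
  1·L_0(t) = -(2/5)t + 1
  (-1)·L_1(t) = -(2/5)t
Adding term by term: -(4/5)t + 1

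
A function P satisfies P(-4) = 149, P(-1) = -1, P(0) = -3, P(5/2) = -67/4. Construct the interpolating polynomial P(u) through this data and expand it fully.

Newton's divided differences:
P[-4,-1] = (-1 - 149) / (-1 - (-4)) = -50
P[-1,0] = (-3 - (-1)) / (0 - (-1)) = -2
P[0,5/2] = (-67/4 - (-3)) / (5/2 - 0) = -11/2
P[-4,-1,0] = (-2 - (-50)) / (0 - (-4)) = 12
P[-1,0,5/2] = (-11/2 - (-2)) / (5/2 - (-1)) = -1
P[-4,-1,0,5/2] = (-1 - 12) / (5/2 - (-4)) = -2
P(u) = 149 + (-50)·(u + 4) + 12·(u + 4)(u + 1) + (-2)·(u + 4)(u + 1)u
Expanding: P(u) = -2u^3 + 2u^2 + 2u - 3

P(u) = -2u^3 + 2u^2 + 2u - 3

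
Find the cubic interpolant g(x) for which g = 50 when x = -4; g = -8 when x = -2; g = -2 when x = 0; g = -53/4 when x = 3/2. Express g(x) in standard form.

g(x) = -2x^3 - 4x^2 + 3x - 2

Newton's divided differences:
g[-4,-2] = (-8 - 50) / (-2 - (-4)) = -29
g[-2,0] = (-2 - (-8)) / (0 - (-2)) = 3
g[0,3/2] = (-53/4 - (-2)) / (3/2 - 0) = -15/2
g[-4,-2,0] = (3 - (-29)) / (0 - (-4)) = 8
g[-2,0,3/2] = (-15/2 - 3) / (3/2 - (-2)) = -3
g[-4,-2,0,3/2] = (-3 - 8) / (3/2 - (-4)) = -2
g(x) = 50 + (-29)·(x + 4) + 8·(x + 4)(x + 2) + (-2)·(x + 4)(x + 2)x
Expanding: g(x) = -2x^3 - 4x^2 + 3x - 2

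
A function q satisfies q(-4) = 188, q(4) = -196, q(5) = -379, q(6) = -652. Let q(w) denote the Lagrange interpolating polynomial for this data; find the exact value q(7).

-1033

L_0(7) = (3)·(2)·(1)/[(-8)·(-9)·(-10)] = -1/120
L_1(7) = (11)·(2)·(1)/[(8)·(-1)·(-2)] = 11/8
L_2(7) = (11)·(3)·(1)/[(9)·(1)·(-1)] = -11/3
L_3(7) = (11)·(3)·(2)/[(10)·(2)·(1)] = 33/10
Sum: 188·(-1/120) + (-196)·(11/8) + (-379)·(-11/3) + (-652)·(33/10) = -1033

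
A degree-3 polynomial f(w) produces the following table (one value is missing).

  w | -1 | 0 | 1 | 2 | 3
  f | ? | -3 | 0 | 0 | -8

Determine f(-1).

The 4 known values determine f uniquely (degree ≤ 3).
Evaluate each Lagrange basis at w = -1:
L_0(-1) = (-2)·(-3)·(-4)/[(-1)·(-2)·(-3)] = 4
L_1(-1) = (-1)·(-3)·(-4)/[(1)·(-1)·(-2)] = -6
L_2(-1) = (-1)·(-2)·(-4)/[(2)·(1)·(-1)] = 4
L_3(-1) = (-1)·(-2)·(-3)/[(3)·(2)·(1)] = -1
Sum: (-3)·(4) + 0 + 0 + (-8)·(-1) = -4

-4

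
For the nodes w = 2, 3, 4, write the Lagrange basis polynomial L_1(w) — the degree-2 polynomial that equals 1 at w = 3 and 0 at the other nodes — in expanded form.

L_1(w) = -w^2 + 6w - 8

L_1(w) = (w - 2)(w - 4) / [(1)·(-1)]
       = (w^2 - 6w + 8) / (-1)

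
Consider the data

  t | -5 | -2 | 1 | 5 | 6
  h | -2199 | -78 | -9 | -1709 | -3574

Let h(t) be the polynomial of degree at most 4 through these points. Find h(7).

L_0(7) = (9)·(6)·(2)·(1)/[(-3)·(-6)·(-10)·(-11)] = 3/55
L_1(7) = (12)·(6)·(2)·(1)/[(3)·(-3)·(-7)·(-8)] = -2/7
L_2(7) = (12)·(9)·(2)·(1)/[(6)·(3)·(-4)·(-5)] = 3/5
L_3(7) = (12)·(9)·(6)·(1)/[(10)·(7)·(4)·(-1)] = -81/35
L_4(7) = (12)·(9)·(6)·(2)/[(11)·(8)·(5)·(1)] = 162/55
Sum: (-2199)·(3/55) + (-78)·(-2/7) + (-9)·(3/5) + (-1709)·(-81/35) + (-3574)·(162/55) = -6675

-6675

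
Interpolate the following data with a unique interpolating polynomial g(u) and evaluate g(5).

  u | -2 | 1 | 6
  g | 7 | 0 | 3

14/15

L_0(5) = (4)·(-1)/[(-3)·(-8)] = -1/6
L_1(5) = (7)·(-1)/[(3)·(-5)] = 7/15
L_2(5) = (7)·(4)/[(8)·(5)] = 7/10
Sum: 7·(-1/6) + 0 + 3·(7/10) = 14/15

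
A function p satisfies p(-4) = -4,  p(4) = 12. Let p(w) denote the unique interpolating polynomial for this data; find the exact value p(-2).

0

L_0(-2) = (-6)/[(-8)] = 3/4
L_1(-2) = (2)/[(8)] = 1/4
Sum: (-4)·(3/4) + 12·(1/4) = 0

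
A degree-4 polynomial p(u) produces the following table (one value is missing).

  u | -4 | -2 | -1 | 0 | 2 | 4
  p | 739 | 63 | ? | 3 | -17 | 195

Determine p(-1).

The 5 known values determine p uniquely (degree ≤ 4).
L_0(-1) = (1)·(-1)·(-3)·(-5)/[(-2)·(-4)·(-6)·(-8)] = -5/128
L_1(-1) = (3)·(-1)·(-3)·(-5)/[(2)·(-2)·(-4)·(-6)] = 15/32
L_2(-1) = (3)·(1)·(-3)·(-5)/[(4)·(2)·(-2)·(-4)] = 45/64
L_3(-1) = (3)·(1)·(-1)·(-5)/[(6)·(4)·(2)·(-2)] = -5/32
L_4(-1) = (3)·(1)·(-1)·(-3)/[(8)·(6)·(4)·(2)] = 3/128
Sum: 739·(-5/128) + 63·(15/32) + 3·(45/64) + (-17)·(-5/32) + 195·(3/128) = 10

10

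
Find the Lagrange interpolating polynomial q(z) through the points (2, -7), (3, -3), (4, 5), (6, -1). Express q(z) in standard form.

q(z) = -(17/12)z^3 + (59/4)z^2 - (257/6)z + 31

Build the Lagrange basis polynomials:
L_0(z) = (z - 3)(z - 4)(z - 6) / [-8] = -(1/8)z^3 + (13/8)z^2 - (27/4)z + 9
L_1(z) = (z - 2)(z - 4)(z - 6) / [3] = (1/3)z^3 - 4z^2 + (44/3)z - 16
L_2(z) = (z - 2)(z - 3)(z - 6) / [-4] = -(1/4)z^3 + (11/4)z^2 - 9z + 9
L_3(z) = (z - 2)(z - 3)(z - 4) / [24] = (1/24)z^3 - (3/8)z^2 + (13/12)z - 1
q(z) = (-7)·L_0 + (-3)·L_1 + 5·L_2 + (-1)·L_3
  (-7)·L_0(z) = (7/8)z^3 - (91/8)z^2 + (189/4)z - 63
  (-3)·L_1(z) = -z^3 + 12z^2 - 44z + 48
  5·L_2(z) = -(5/4)z^3 + (55/4)z^2 - 45z + 45
  (-1)·L_3(z) = -(1/24)z^3 + (3/8)z^2 - (13/12)z + 1
Adding term by term: -(17/12)z^3 + (59/4)z^2 - (257/6)z + 31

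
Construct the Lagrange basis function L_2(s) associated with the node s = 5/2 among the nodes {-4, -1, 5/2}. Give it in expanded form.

L_2(s) = (s + 4)(s + 1) / [(13/2)·(7/2)]
       = (s^2 + 5s + 4) / (91/4)

L_2(s) = (4/91)s^2 + (20/91)s + 16/91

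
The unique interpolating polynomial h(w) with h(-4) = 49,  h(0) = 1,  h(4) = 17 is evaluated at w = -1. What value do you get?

Using Newton's divided-difference form:
h[-4,0] = (1 - 49) / (0 - (-4)) = -12
h[0,4] = (17 - 1) / (4 - 0) = 4
h[-4,0,4] = (4 - (-12)) / (4 - (-4)) = 2
h(-1) = 49 + (-12)·(3) + 2·(3)·(-1) = 7

7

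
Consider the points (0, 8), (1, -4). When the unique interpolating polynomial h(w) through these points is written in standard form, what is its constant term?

Build the Lagrange basis polynomials:
L_0(w) = (w - 1) / [-1] = -w + 1
L_1(w) = w / [1] = w
h(w) = 8·L_0 + (-4)·L_1
Only the constant term is needed; take it from each L_i and combine:
8·(1) + (-4)·(0) = 8

8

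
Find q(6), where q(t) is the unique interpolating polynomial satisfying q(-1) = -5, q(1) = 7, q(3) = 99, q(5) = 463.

807

L_0(6) = (5)·(3)·(1)/[(-2)·(-4)·(-6)] = -5/16
L_1(6) = (7)·(3)·(1)/[(2)·(-2)·(-4)] = 21/16
L_2(6) = (7)·(5)·(1)/[(4)·(2)·(-2)] = -35/16
L_3(6) = (7)·(5)·(3)/[(6)·(4)·(2)] = 35/16
Sum: (-5)·(-5/16) + 7·(21/16) + 99·(-35/16) + 463·(35/16) = 807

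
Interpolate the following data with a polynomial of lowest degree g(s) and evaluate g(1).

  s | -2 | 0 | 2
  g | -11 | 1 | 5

Evaluate each Lagrange basis at s = 1:
L_0(1) = (1)·(-1)/[(-2)·(-4)] = -1/8
L_1(1) = (3)·(-1)/[(2)·(-2)] = 3/4
L_2(1) = (3)·(1)/[(4)·(2)] = 3/8
Sum: (-11)·(-1/8) + 1·(3/4) + 5·(3/8) = 4

4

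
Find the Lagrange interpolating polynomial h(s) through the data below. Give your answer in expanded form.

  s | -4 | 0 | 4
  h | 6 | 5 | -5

h(s) = -(9/32)s^2 - (11/8)s + 5

L_0(s) = s(s - 4) / [32] = (1/32)s^2 - (1/8)s
L_1(s) = (s + 4)(s - 4) / [-16] = -(1/16)s^2 + 1
L_2(s) = (s + 4)s / [32] = (1/32)s^2 + (1/8)s
h(s) = 6·L_0 + 5·L_1 + (-5)·L_2
  6·L_0(s) = (3/16)s^2 - (3/4)s
  5·L_1(s) = -(5/16)s^2 + 5
  (-5)·L_2(s) = -(5/32)s^2 - (5/8)s
Adding term by term: -(9/32)s^2 - (11/8)s + 5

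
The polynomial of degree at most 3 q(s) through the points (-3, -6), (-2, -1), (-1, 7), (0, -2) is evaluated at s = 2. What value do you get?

Evaluate each Lagrange basis at s = 2:
L_0(2) = (4)·(3)·(2)/[(-1)·(-2)·(-3)] = -4
L_1(2) = (5)·(3)·(2)/[(1)·(-1)·(-2)] = 15
L_2(2) = (5)·(4)·(2)/[(2)·(1)·(-1)] = -20
L_3(2) = (5)·(4)·(3)/[(3)·(2)·(1)] = 10
Sum: (-6)·(-4) + (-1)·(15) + 7·(-20) + (-2)·(10) = -151

-151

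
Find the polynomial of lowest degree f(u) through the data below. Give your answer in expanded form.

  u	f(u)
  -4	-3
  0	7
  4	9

f(u) = -(1/4)u^2 + (3/2)u + 7

Newton's divided differences:
f[-4,0] = (7 - (-3)) / (0 - (-4)) = 5/2
f[0,4] = (9 - 7) / (4 - 0) = 1/2
f[-4,0,4] = (1/2 - 5/2) / (4 - (-4)) = -1/4
f(u) = -3 + (5/2)·(u + 4) + (-1/4)·(u + 4)u
Expanding: f(u) = -(1/4)u^2 + (3/2)u + 7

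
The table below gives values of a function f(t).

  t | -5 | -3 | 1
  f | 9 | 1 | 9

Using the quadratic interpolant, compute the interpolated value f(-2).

0

Evaluate each Lagrange basis at t = -2:
L_0(-2) = (1)·(-3)/[(-2)·(-6)] = -1/4
L_1(-2) = (3)·(-3)/[(2)·(-4)] = 9/8
L_2(-2) = (3)·(1)/[(6)·(4)] = 1/8
Sum: 9·(-1/4) + 1·(9/8) + 9·(1/8) = 0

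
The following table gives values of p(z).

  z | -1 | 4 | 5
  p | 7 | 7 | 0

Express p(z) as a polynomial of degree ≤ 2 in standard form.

p(z) = -(7/6)z^2 + (7/2)z + 35/3

L_0(z) = (z - 4)(z - 5) / [30] = (1/30)z^2 - (3/10)z + 2/3
L_1(z) = (z + 1)(z - 5) / [-5] = -(1/5)z^2 + (4/5)z + 1
L_2(z) = (z + 1)(z - 4) / [6] = (1/6)z^2 - (1/2)z - 2/3
p(z) = 7·L_0 + 7·L_1 + 0·L_2
  7·L_0(z) = (7/30)z^2 - (21/10)z + 14/3
  7·L_1(z) = -(7/5)z^2 + (28/5)z + 7
  0·L_2(z) = 0
Adding term by term: -(7/6)z^2 + (7/2)z + 35/3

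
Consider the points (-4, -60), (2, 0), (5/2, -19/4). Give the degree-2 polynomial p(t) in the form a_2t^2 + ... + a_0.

Build the Lagrange basis polynomials:
L_0(t) = (t - 2)(t - 5/2) / [39] = (1/39)t^2 - (3/26)t + 5/39
L_1(t) = (t + 4)(t - 5/2) / [-3] = -(1/3)t^2 - (1/2)t + 10/3
L_2(t) = (t + 4)(t - 2) / [13/4] = (4/13)t^2 + (8/13)t - 32/13
p(t) = (-60)·L_0 + 0·L_1 + (-19/4)·L_2
  (-60)·L_0(t) = -(20/13)t^2 + (90/13)t - 100/13
  0·L_1(t) = 0
  (-19/4)·L_2(t) = -(19/13)t^2 - (38/13)t + 152/13
Adding term by term: -3t^2 + 4t + 4

p(t) = -3t^2 + 4t + 4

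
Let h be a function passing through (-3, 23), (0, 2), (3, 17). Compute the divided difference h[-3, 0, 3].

2

h[-3,0] = (2 - 23) / (0 - (-3)) = -7
h[0,3] = (17 - 2) / (3 - 0) = 5
h[-3,0,3] = (5 - (-7)) / (3 - (-3)) = 2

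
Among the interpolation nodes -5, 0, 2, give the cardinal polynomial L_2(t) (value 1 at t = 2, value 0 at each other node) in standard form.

L_2(t) = (t + 5)t / [(7)·(2)]
       = (t^2 + 5t) / (14)

L_2(t) = (1/14)t^2 + (5/14)t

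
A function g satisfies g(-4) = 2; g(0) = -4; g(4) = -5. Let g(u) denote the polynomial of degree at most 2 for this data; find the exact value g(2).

-41/8

Using Newton's divided-difference form:
g[-4,0] = (-4 - 2) / (0 - (-4)) = -3/2
g[0,4] = (-5 - (-4)) / (4 - 0) = -1/4
g[-4,0,4] = (-1/4 - (-3/2)) / (4 - (-4)) = 5/32
g(2) = 2 + (-3/2)·(6) + (5/32)·(6)·(2) = -41/8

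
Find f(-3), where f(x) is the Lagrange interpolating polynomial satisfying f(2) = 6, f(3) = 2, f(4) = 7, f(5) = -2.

Evaluate each Lagrange basis at x = -3:
L_0(-3) = (-6)·(-7)·(-8)/[(-1)·(-2)·(-3)] = 56
L_1(-3) = (-5)·(-7)·(-8)/[(1)·(-1)·(-2)] = -140
L_2(-3) = (-5)·(-6)·(-8)/[(2)·(1)·(-1)] = 120
L_3(-3) = (-5)·(-6)·(-7)/[(3)·(2)·(1)] = -35
Sum: 6·(56) + 2·(-140) + 7·(120) + (-2)·(-35) = 966

966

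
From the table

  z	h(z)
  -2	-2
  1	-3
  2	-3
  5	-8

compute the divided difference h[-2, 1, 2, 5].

h[-2,1] = (-3 - (-2)) / (1 - (-2)) = -1/3
h[1,2] = (-3 - (-3)) / (2 - 1) = 0
h[2,5] = (-8 - (-3)) / (5 - 2) = -5/3
h[-2,1,2] = (0 - (-1/3)) / (2 - (-2)) = 1/12
h[1,2,5] = (-5/3 - 0) / (5 - 1) = -5/12
h[-2,1,2,5] = (-5/12 - 1/12) / (5 - (-2)) = -1/14

-1/14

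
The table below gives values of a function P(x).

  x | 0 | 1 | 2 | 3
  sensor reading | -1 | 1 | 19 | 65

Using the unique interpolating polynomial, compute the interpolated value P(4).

Evaluate each Lagrange basis at x = 4:
L_0(4) = (3)·(2)·(1)/[(-1)·(-2)·(-3)] = -1
L_1(4) = (4)·(2)·(1)/[(1)·(-1)·(-2)] = 4
L_2(4) = (4)·(3)·(1)/[(2)·(1)·(-1)] = -6
L_3(4) = (4)·(3)·(2)/[(3)·(2)·(1)] = 4
Sum: (-1)·(-1) + 1·(4) + 19·(-6) + 65·(4) = 151

151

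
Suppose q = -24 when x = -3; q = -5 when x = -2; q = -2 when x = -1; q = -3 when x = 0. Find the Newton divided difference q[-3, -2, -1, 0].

2

q[-3,-2] = (-5 - (-24)) / (-2 - (-3)) = 19
q[-2,-1] = (-2 - (-5)) / (-1 - (-2)) = 3
q[-1,0] = (-3 - (-2)) / (0 - (-1)) = -1
q[-3,-2,-1] = (3 - 19) / (-1 - (-3)) = -8
q[-2,-1,0] = (-1 - 3) / (0 - (-2)) = -2
q[-3,-2,-1,0] = (-2 - (-8)) / (0 - (-3)) = 2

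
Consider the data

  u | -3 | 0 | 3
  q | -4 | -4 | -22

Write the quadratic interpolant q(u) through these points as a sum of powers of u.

q(u) = -u^2 - 3u - 4

Newton's divided differences:
q[-3,0] = (-4 - (-4)) / (0 - (-3)) = 0
q[0,3] = (-22 - (-4)) / (3 - 0) = -6
q[-3,0,3] = (-6 - 0) / (3 - (-3)) = -1
q(u) = -4 + (-1)·(u + 3)u
Expanding: q(u) = -u^2 - 3u - 4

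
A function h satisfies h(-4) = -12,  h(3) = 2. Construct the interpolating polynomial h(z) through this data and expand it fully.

Build the Lagrange basis polynomials:
L_0(z) = (z - 3) / [-7] = -(1/7)z + 3/7
L_1(z) = (z + 4) / [7] = (1/7)z + 4/7
h(z) = (-12)·L_0 + 2·L_1
  (-12)·L_0(z) = (12/7)z - 36/7
  2·L_1(z) = (2/7)z + 8/7
Adding term by term: 2z - 4

h(z) = 2z - 4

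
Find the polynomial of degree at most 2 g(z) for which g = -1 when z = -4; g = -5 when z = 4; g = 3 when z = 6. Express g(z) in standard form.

g(z) = (9/20)z^2 - (1/2)z - 51/5

Build the Lagrange basis polynomials:
L_0(z) = (z - 4)(z - 6) / [80] = (1/80)z^2 - (1/8)z + 3/10
L_1(z) = (z + 4)(z - 6) / [-16] = -(1/16)z^2 + (1/8)z + 3/2
L_2(z) = (z + 4)(z - 4) / [20] = (1/20)z^2 - 4/5
g(z) = (-1)·L_0 + (-5)·L_1 + 3·L_2
  (-1)·L_0(z) = -(1/80)z^2 + (1/8)z - 3/10
  (-5)·L_1(z) = (5/16)z^2 - (5/8)z - 15/2
  3·L_2(z) = (3/20)z^2 - 12/5
Adding term by term: (9/20)z^2 - (1/2)z - 51/5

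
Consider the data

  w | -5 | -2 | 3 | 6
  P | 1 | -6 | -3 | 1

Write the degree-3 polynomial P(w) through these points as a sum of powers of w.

Build the Lagrange basis polynomials:
L_0(w) = (w + 2)(w - 3)(w - 6) / [-264] = -(1/264)w^3 + (7/264)w^2 - 3/22
L_1(w) = (w + 5)(w - 3)(w - 6) / [120] = (1/120)w^3 - (1/30)w^2 - (9/40)w + 3/4
L_2(w) = (w + 5)(w + 2)(w - 6) / [-120] = -(1/120)w^3 - (1/120)w^2 + (4/15)w + 1/2
L_3(w) = (w + 5)(w + 2)(w - 3) / [264] = (1/264)w^3 + (1/66)w^2 - (1/24)w - 5/44
P(w) = 1·L_0 + (-6)·L_1 + (-3)·L_2 + 1·L_3
  1·L_0(w) = -(1/264)w^3 + (7/264)w^2 - 3/22
  (-6)·L_1(w) = -(1/20)w^3 + (1/5)w^2 + (27/20)w - 9/2
  (-3)·L_2(w) = (1/40)w^3 + (1/40)w^2 - (4/5)w - 3/2
  1·L_3(w) = (1/264)w^3 + (1/66)w^2 - (1/24)w - 5/44
Adding term by term: -(1/40)w^3 + (4/15)w^2 + (61/120)w - 25/4

P(w) = -(1/40)w^3 + (4/15)w^2 + (61/120)w - 25/4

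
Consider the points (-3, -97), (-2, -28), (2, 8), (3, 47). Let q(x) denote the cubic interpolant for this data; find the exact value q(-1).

-1

L_0(-1) = (1)·(-3)·(-4)/[(-1)·(-5)·(-6)] = -2/5
L_1(-1) = (2)·(-3)·(-4)/[(1)·(-4)·(-5)] = 6/5
L_2(-1) = (2)·(1)·(-4)/[(5)·(4)·(-1)] = 2/5
L_3(-1) = (2)·(1)·(-3)/[(6)·(5)·(1)] = -1/5
Sum: (-97)·(-2/5) + (-28)·(6/5) + 8·(2/5) + 47·(-1/5) = -1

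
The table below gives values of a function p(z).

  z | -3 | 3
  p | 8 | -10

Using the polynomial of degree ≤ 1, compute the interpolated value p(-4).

11

L_0(-4) = (-7)/[(-6)] = 7/6
L_1(-4) = (-1)/[(6)] = -1/6
Sum: 8·(7/6) + (-10)·(-1/6) = 11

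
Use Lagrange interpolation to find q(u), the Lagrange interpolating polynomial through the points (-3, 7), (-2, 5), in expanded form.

L_0(u) = (u + 2) / [-1] = -u - 2
L_1(u) = (u + 3) / [1] = u + 3
q(u) = 7·L_0 + 5·L_1
  7·L_0(u) = -7u - 14
  5·L_1(u) = 5u + 15
Adding term by term: -2u + 1

q(u) = -2u + 1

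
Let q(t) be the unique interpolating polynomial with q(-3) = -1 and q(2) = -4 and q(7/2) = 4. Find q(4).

Using Newton's divided-difference form:
q[-3,2] = (-4 - (-1)) / (2 - (-3)) = -3/5
q[2,7/2] = (4 - (-4)) / (7/2 - 2) = 16/3
q[-3,2,7/2] = (16/3 - (-3/5)) / (7/2 - (-3)) = 178/195
q(4) = -1 + (-3/5)·(7) + (178/195)·(7)·(2) = 1478/195

1478/195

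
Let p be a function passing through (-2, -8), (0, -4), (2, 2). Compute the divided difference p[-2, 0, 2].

1/4

p[-2,0] = (-4 - (-8)) / (0 - (-2)) = 2
p[0,2] = (2 - (-4)) / (2 - 0) = 3
p[-2,0,2] = (3 - 2) / (2 - (-2)) = 1/4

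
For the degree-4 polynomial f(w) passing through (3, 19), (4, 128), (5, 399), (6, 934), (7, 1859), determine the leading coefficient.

The leading coefficient equals the top divided difference f[3,4,5,6,7].
f[3,4] = (128 - 19) / (4 - 3) = 109
f[4,5] = (399 - 128) / (5 - 4) = 271
f[5,6] = (934 - 399) / (6 - 5) = 535
f[6,7] = (1859 - 934) / (7 - 6) = 925
f[3,4,5] = (271 - 109) / (5 - 3) = 81
f[4,5,6] = (535 - 271) / (6 - 4) = 132
f[5,6,7] = (925 - 535) / (7 - 5) = 195
f[3,4,5,6] = (132 - 81) / (6 - 3) = 17
f[4,5,6,7] = (195 - 132) / (7 - 4) = 21
f[3,4,5,6,7] = (21 - 17) / (7 - 3) = 1

1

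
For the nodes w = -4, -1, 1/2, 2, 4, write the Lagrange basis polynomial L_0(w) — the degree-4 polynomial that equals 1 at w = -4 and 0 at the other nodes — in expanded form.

L_0(w) = (w + 1)(w - 1/2)(w - 2)(w - 4) / [(-3)·(-9/2)·(-6)·(-8)]
       = (w^4 - (11/2)w^3 + (9/2)w^2 + 7w - 4) / (648)

L_0(w) = (1/648)w^4 - (11/1296)w^3 + (1/144)w^2 + (7/648)w - 1/162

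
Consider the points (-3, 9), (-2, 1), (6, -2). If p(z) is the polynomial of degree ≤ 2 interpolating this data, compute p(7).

21/4

Using Newton's divided-difference form:
p[-3,-2] = (1 - 9) / (-2 - (-3)) = -8
p[-2,6] = (-2 - 1) / (6 - (-2)) = -3/8
p[-3,-2,6] = (-3/8 - (-8)) / (6 - (-3)) = 61/72
p(7) = 9 + (-8)·(10) + (61/72)·(10)·(9) = 21/4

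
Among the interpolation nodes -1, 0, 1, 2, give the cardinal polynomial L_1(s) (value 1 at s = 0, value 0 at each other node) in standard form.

L_1(s) = (1/2)s^3 - s^2 - (1/2)s + 1

L_1(s) = (s + 1)(s - 1)(s - 2) / [(1)·(-1)·(-2)]
       = (s^3 - 2s^2 - s + 2) / (2)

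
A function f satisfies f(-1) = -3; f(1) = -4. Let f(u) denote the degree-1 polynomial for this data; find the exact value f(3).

Evaluate each Lagrange basis at u = 3:
L_0(3) = (2)/[(-2)] = -1
L_1(3) = (4)/[(2)] = 2
Sum: (-3)·(-1) + (-4)·(2) = -5

-5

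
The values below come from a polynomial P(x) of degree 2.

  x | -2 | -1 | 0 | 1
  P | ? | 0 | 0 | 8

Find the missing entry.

8

The 3 known values determine P uniquely (degree ≤ 2).
Evaluate each Lagrange basis at x = -2:
L_0(-2) = (-2)·(-3)/[(-1)·(-2)] = 3
L_1(-2) = (-1)·(-3)/[(1)·(-1)] = -3
L_2(-2) = (-1)·(-2)/[(2)·(1)] = 1
Sum: 0 + 0 + 8·(1) = 8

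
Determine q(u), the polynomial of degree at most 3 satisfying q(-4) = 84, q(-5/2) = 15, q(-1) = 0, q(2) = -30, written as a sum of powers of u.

L_0(u) = (u + 5/2)(u + 1)(u - 2) / [-27] = -(1/27)u^3 - (1/18)u^2 + (1/6)u + 5/27
L_1(u) = (u + 4)(u + 1)(u - 2) / [81/8] = (8/81)u^3 + (8/27)u^2 - (16/27)u - 64/81
L_2(u) = (u + 4)(u + 5/2)(u - 2) / [-27/2] = -(2/27)u^3 - (1/3)u^2 + (2/9)u + 40/27
L_3(u) = (u + 4)(u + 5/2)(u + 1) / [81] = (1/81)u^3 + (5/54)u^2 + (11/54)u + 10/81
q(u) = 84·L_0 + 15·L_1 + 0·L_2 + (-30)·L_3
  84·L_0(u) = -(28/9)u^3 - (14/3)u^2 + 14u + 140/9
  15·L_1(u) = (40/27)u^3 + (40/9)u^2 - (80/9)u - 320/27
  0·L_2(u) = 0
  (-30)·L_3(u) = -(10/27)u^3 - (25/9)u^2 - (55/9)u - 100/27
Adding term by term: -2u^3 - 3u^2 - u

q(u) = -2u^3 - 3u^2 - u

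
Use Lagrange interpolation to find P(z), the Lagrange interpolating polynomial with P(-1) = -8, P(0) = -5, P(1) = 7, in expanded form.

P(z) = (9/2)z^2 + (15/2)z - 5

Build the Lagrange basis polynomials:
L_0(z) = z(z - 1) / [2] = (1/2)z^2 - (1/2)z
L_1(z) = (z + 1)(z - 1) / [-1] = -z^2 + 1
L_2(z) = (z + 1)z / [2] = (1/2)z^2 + (1/2)z
P(z) = (-8)·L_0 + (-5)·L_1 + 7·L_2
  (-8)·L_0(z) = -4z^2 + 4z
  (-5)·L_1(z) = 5z^2 - 5
  7·L_2(z) = (7/2)z^2 + (7/2)z
Adding term by term: (9/2)z^2 + (15/2)z - 5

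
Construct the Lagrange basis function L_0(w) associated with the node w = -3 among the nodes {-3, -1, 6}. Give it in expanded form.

L_0(w) = (w + 1)(w - 6) / [(-2)·(-9)]
       = (w^2 - 5w - 6) / (18)

L_0(w) = (1/18)w^2 - (5/18)w - 1/3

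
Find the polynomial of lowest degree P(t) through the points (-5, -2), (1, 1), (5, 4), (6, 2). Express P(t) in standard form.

Newton's divided differences:
P[-5,1] = (1 - (-2)) / (1 - (-5)) = 1/2
P[1,5] = (4 - 1) / (5 - 1) = 3/4
P[5,6] = (2 - 4) / (6 - 5) = -2
P[-5,1,5] = (3/4 - 1/2) / (5 - (-5)) = 1/40
P[1,5,6] = (-2 - 3/4) / (6 - 1) = -11/20
P[-5,1,5,6] = (-11/20 - 1/40) / (6 - (-5)) = -23/440
P(t) = -2 + (1/2)·(t + 5) + (1/40)·(t + 5)(t - 1) + (-23/440)·(t + 5)(t - 1)(t - 5)
Expanding: P(t) = -(23/440)t^3 + (17/220)t^2 + (839/440)t - 41/44

P(t) = -(23/440)t^3 + (17/220)t^2 + (839/440)t - 41/44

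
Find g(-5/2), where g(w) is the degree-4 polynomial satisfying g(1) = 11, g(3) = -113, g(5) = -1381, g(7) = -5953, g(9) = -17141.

L_0(-5/2) = (-11/2)·(-15/2)·(-19/2)·(-23/2)/[(-2)·(-4)·(-6)·(-8)] = 24035/2048
L_1(-5/2) = (-7/2)·(-15/2)·(-19/2)·(-23/2)/[(2)·(-2)·(-4)·(-6)] = -15295/512
L_2(-5/2) = (-7/2)·(-11/2)·(-19/2)·(-23/2)/[(4)·(2)·(-2)·(-4)] = 33649/1024
L_3(-5/2) = (-7/2)·(-11/2)·(-15/2)·(-23/2)/[(6)·(4)·(2)·(-2)] = -8855/512
L_4(-5/2) = (-7/2)·(-11/2)·(-15/2)·(-19/2)/[(8)·(6)·(4)·(2)] = 7315/2048
Sum: 11·(24035/2048) + (-113)·(-15295/512) + (-1381)·(33649/1024) + (-5953)·(-8855/512) + (-17141)·(7315/2048) = -2281/16

-2281/16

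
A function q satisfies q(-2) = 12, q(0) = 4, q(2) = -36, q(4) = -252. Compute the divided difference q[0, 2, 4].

-22

q[0,2] = (-36 - 4) / (2 - 0) = -20
q[2,4] = (-252 - (-36)) / (4 - 2) = -108
q[0,2,4] = (-108 - (-20)) / (4 - 0) = -22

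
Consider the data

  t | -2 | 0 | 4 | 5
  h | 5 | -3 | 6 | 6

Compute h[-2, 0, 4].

h[-2,0] = (-3 - 5) / (0 - (-2)) = -4
h[0,4] = (6 - (-3)) / (4 - 0) = 9/4
h[-2,0,4] = (9/4 - (-4)) / (4 - (-2)) = 25/24

25/24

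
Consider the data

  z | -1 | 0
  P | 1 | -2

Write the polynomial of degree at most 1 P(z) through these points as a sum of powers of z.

L_0(z) = z / [-1] = -z
L_1(z) = (z + 1) / [1] = z + 1
P(z) = 1·L_0 + (-2)·L_1
  1·L_0(z) = -z
  (-2)·L_1(z) = -2z - 2
Adding term by term: -3z - 2

P(z) = -3z - 2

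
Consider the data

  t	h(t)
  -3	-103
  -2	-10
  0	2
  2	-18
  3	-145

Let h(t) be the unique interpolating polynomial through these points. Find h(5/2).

-247/4

Evaluate each Lagrange basis at t = 5/2:
L_0(5/2) = (9/2)·(5/2)·(1/2)·(-1/2)/[(-1)·(-3)·(-5)·(-6)] = -1/32
L_1(5/2) = (11/2)·(5/2)·(1/2)·(-1/2)/[(1)·(-2)·(-4)·(-5)] = 11/128
L_2(5/2) = (11/2)·(9/2)·(1/2)·(-1/2)/[(3)·(2)·(-2)·(-3)] = -11/64
L_3(5/2) = (11/2)·(9/2)·(5/2)·(-1/2)/[(5)·(4)·(2)·(-1)] = 99/128
L_4(5/2) = (11/2)·(9/2)·(5/2)·(1/2)/[(6)·(5)·(3)·(1)] = 11/32
Sum: (-103)·(-1/32) + (-10)·(11/128) + 2·(-11/64) + (-18)·(99/128) + (-145)·(11/32) = -247/4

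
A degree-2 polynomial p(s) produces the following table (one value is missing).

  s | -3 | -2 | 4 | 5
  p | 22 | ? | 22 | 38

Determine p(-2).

10

The 3 known values determine p uniquely (degree ≤ 2).
Evaluate each Lagrange basis at s = -2:
L_0(-2) = (-6)·(-7)/[(-7)·(-8)] = 3/4
L_1(-2) = (1)·(-7)/[(7)·(-1)] = 1
L_2(-2) = (1)·(-6)/[(8)·(1)] = -3/4
Sum: 22·(3/4) + 22·(1) + 38·(-3/4) = 10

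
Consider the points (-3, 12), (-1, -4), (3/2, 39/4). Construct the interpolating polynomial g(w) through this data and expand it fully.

g(w) = 3w^2 + 4w - 3

Newton's divided differences:
g[-3,-1] = (-4 - 12) / (-1 - (-3)) = -8
g[-1,3/2] = (39/4 - (-4)) / (3/2 - (-1)) = 11/2
g[-3,-1,3/2] = (11/2 - (-8)) / (3/2 - (-3)) = 3
g(w) = 12 + (-8)·(w + 3) + 3·(w + 3)(w + 1)
Expanding: g(w) = 3w^2 + 4w - 3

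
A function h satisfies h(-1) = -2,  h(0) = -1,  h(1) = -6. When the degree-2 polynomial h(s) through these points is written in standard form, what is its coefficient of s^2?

-3

Build the Lagrange basis polynomials:
L_0(s) = s(s - 1) / [2] = (1/2)s^2 - (1/2)s
L_1(s) = (s + 1)(s - 1) / [-1] = -s^2 + 1
L_2(s) = (s + 1)s / [2] = (1/2)s^2 + (1/2)s
h(s) = (-2)·L_0 + (-1)·L_1 + (-6)·L_2
Only the coefficient of s^2 is needed; take it from each L_i and combine:
(-2)·(1/2) + (-1)·(-1) + (-6)·(1/2) = -3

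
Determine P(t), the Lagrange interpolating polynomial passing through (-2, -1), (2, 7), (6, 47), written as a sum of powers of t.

Build the Lagrange basis polynomials:
L_0(t) = (t - 2)(t - 6) / [32] = (1/32)t^2 - (1/4)t + 3/8
L_1(t) = (t + 2)(t - 6) / [-16] = -(1/16)t^2 + (1/4)t + 3/4
L_2(t) = (t + 2)(t - 2) / [32] = (1/32)t^2 - 1/8
P(t) = (-1)·L_0 + 7·L_1 + 47·L_2
  (-1)·L_0(t) = -(1/32)t^2 + (1/4)t - 3/8
  7·L_1(t) = -(7/16)t^2 + (7/4)t + 21/4
  47·L_2(t) = (47/32)t^2 - 47/8
Adding term by term: t^2 + 2t - 1

P(t) = t^2 + 2t - 1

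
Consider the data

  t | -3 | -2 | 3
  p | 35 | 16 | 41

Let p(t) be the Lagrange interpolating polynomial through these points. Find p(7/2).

Evaluate each Lagrange basis at t = 7/2:
L_0(7/2) = (11/2)·(1/2)/[(-1)·(-6)] = 11/24
L_1(7/2) = (13/2)·(1/2)/[(1)·(-5)] = -13/20
L_2(7/2) = (13/2)·(11/2)/[(6)·(5)] = 143/120
Sum: 35·(11/24) + 16·(-13/20) + 41·(143/120) = 109/2

109/2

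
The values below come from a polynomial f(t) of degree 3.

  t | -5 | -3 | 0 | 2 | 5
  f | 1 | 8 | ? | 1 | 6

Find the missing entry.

19/4

The 4 known values determine f uniquely (degree ≤ 3).
L_0(0) = (3)·(-2)·(-5)/[(-2)·(-7)·(-10)] = -3/14
L_1(0) = (5)·(-2)·(-5)/[(2)·(-5)·(-8)] = 5/8
L_2(0) = (5)·(3)·(-5)/[(7)·(5)·(-3)] = 5/7
L_3(0) = (5)·(3)·(-2)/[(10)·(8)·(3)] = -1/8
Sum: 1·(-3/14) + 8·(5/8) + 1·(5/7) + 6·(-1/8) = 19/4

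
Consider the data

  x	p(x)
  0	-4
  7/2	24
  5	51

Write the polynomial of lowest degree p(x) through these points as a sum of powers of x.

Newton's divided differences:
p[0,7/2] = (24 - (-4)) / (7/2 - 0) = 8
p[7/2,5] = (51 - 24) / (5 - 7/2) = 18
p[0,7/2,5] = (18 - 8) / (5 - 0) = 2
p(x) = -4 + 8·x + 2·x(x - 7/2)
Expanding: p(x) = 2x^2 + x - 4

p(x) = 2x^2 + x - 4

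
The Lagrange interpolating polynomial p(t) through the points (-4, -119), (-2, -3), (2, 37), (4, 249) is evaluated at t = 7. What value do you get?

1212

L_0(7) = (9)·(5)·(3)/[(-2)·(-6)·(-8)] = -45/32
L_1(7) = (11)·(5)·(3)/[(2)·(-4)·(-6)] = 55/16
L_2(7) = (11)·(9)·(3)/[(6)·(4)·(-2)] = -99/16
L_3(7) = (11)·(9)·(5)/[(8)·(6)·(2)] = 165/32
Sum: (-119)·(-45/32) + (-3)·(55/16) + 37·(-99/16) + 249·(165/32) = 1212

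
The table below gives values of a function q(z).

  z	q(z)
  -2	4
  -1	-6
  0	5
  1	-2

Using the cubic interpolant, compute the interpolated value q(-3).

Using Newton's divided-difference form:
q[-2,-1] = (-6 - 4) / (-1 - (-2)) = -10
q[-1,0] = (5 - (-6)) / (0 - (-1)) = 11
q[0,1] = (-2 - 5) / (1 - 0) = -7
q[-2,-1,0] = (11 - (-10)) / (0 - (-2)) = 21/2
q[-1,0,1] = (-7 - 11) / (1 - (-1)) = -9
q[-2,-1,0,1] = (-9 - 21/2) / (1 - (-2)) = -13/2
q(-3) = 4 + (-10)·(-1) + (21/2)·(-1)·(-2) + (-13/2)·(-1)·(-2)·(-3) = 74

74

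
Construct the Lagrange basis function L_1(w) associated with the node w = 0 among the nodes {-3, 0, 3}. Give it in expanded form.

L_1(w) = (w + 3)(w - 3) / [(3)·(-3)]
       = (w^2 - 9) / (-9)

L_1(w) = -(1/9)w^2 + 1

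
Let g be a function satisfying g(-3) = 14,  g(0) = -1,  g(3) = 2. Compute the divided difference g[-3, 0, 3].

g[-3,0] = (-1 - 14) / (0 - (-3)) = -5
g[0,3] = (2 - (-1)) / (3 - 0) = 1
g[-3,0,3] = (1 - (-5)) / (3 - (-3)) = 1

1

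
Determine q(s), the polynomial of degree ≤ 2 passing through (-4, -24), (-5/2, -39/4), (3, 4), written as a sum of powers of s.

Newton's divided differences:
q[-4,-5/2] = (-39/4 - (-24)) / (-5/2 - (-4)) = 19/2
q[-5/2,3] = (4 - (-39/4)) / (3 - (-5/2)) = 5/2
q[-4,-5/2,3] = (5/2 - 19/2) / (3 - (-4)) = -1
q(s) = -24 + (19/2)·(s + 4) + (-1)·(s + 4)(s + 5/2)
Expanding: q(s) = -s^2 + 3s + 4

q(s) = -s^2 + 3s + 4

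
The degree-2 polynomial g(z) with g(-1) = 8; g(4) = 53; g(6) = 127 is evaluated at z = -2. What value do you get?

23

Using Newton's divided-difference form:
g[-1,4] = (53 - 8) / (4 - (-1)) = 9
g[4,6] = (127 - 53) / (6 - 4) = 37
g[-1,4,6] = (37 - 9) / (6 - (-1)) = 4
g(-2) = 8 + 9·(-1) + 4·(-1)·(-6) = 23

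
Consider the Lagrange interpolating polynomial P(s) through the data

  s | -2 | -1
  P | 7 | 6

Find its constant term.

Build the Lagrange basis polynomials:
L_0(s) = (s + 1) / [-1] = -s - 1
L_1(s) = (s + 2) / [1] = s + 2
P(s) = 7·L_0 + 6·L_1
Only the constant term is needed; take it from each L_i and combine:
7·(-1) + 6·(2) = 5

5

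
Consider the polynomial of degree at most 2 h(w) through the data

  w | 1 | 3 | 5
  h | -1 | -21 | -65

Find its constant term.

0

L_0(w) = (w - 3)(w - 5) / [8] = (1/8)w^2 - w + 15/8
L_1(w) = (w - 1)(w - 5) / [-4] = -(1/4)w^2 + (3/2)w - 5/4
L_2(w) = (w - 1)(w - 3) / [8] = (1/8)w^2 - (1/2)w + 3/8
h(w) = (-1)·L_0 + (-21)·L_1 + (-65)·L_2
Only the constant term is needed; take it from each L_i and combine:
(-1)·(15/8) + (-21)·(-5/4) + (-65)·(3/8) = 0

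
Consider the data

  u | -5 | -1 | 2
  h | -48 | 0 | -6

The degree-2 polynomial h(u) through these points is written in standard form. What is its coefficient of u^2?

The leading coefficient equals the top divided difference h[-5,-1,2].
h[-5,-1] = (0 - (-48)) / (-1 - (-5)) = 12
h[-1,2] = (-6 - 0) / (2 - (-1)) = -2
h[-5,-1,2] = (-2 - 12) / (2 - (-5)) = -2

-2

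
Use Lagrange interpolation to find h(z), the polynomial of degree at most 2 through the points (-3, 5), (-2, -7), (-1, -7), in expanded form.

h(z) = 6z^2 + 18z + 5

Build the Lagrange basis polynomials:
L_0(z) = (z + 2)(z + 1) / [2] = (1/2)z^2 + (3/2)z + 1
L_1(z) = (z + 3)(z + 1) / [-1] = -z^2 - 4z - 3
L_2(z) = (z + 3)(z + 2) / [2] = (1/2)z^2 + (5/2)z + 3
h(z) = 5·L_0 + (-7)·L_1 + (-7)·L_2
  5·L_0(z) = (5/2)z^2 + (15/2)z + 5
  (-7)·L_1(z) = 7z^2 + 28z + 21
  (-7)·L_2(z) = -(7/2)z^2 - (35/2)z - 21
Adding term by term: 6z^2 + 18z + 5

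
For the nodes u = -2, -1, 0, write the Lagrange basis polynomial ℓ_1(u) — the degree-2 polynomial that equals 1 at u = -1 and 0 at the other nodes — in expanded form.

ℓ_1(u) = -u^2 - 2u

ℓ_1(u) = (u + 2)u / [(1)·(-1)]
       = (u^2 + 2u) / (-1)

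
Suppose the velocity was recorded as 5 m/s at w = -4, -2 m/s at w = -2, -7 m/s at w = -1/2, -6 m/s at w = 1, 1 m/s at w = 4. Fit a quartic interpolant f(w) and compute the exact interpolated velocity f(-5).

Evaluate each Lagrange basis at w = -5:
L_0(-5) = (-3)·(-9/2)·(-6)·(-9)/[(-2)·(-7/2)·(-5)·(-8)] = 729/280
L_1(-5) = (-1)·(-9/2)·(-6)·(-9)/[(2)·(-3/2)·(-3)·(-6)] = -9/2
L_2(-5) = (-1)·(-3)·(-6)·(-9)/[(7/2)·(3/2)·(-3/2)·(-9/2)] = 32/7
L_3(-5) = (-1)·(-3)·(-9/2)·(-9)/[(5)·(3)·(3/2)·(-3)] = -9/5
L_4(-5) = (-1)·(-3)·(-9/2)·(-6)/[(8)·(6)·(9/2)·(3)] = 1/8
Sum: 5·(729/280) + (-2)·(-9/2) + (-7)·(32/7) + (-6)·(-9/5) + 1·(1/8) = 33/35

33/35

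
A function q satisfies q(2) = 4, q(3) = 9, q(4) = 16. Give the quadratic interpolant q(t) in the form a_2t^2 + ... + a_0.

Newton's divided differences:
q[2,3] = (9 - 4) / (3 - 2) = 5
q[3,4] = (16 - 9) / (4 - 3) = 7
q[2,3,4] = (7 - 5) / (4 - 2) = 1
q(t) = 4 + 5·(t - 2) + 1·(t - 2)(t - 3)
Expanding: q(t) = t^2

q(t) = t^2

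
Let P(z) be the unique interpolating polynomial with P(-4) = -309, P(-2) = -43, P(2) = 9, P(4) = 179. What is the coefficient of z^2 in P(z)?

-4

Build the Lagrange basis polynomials:
L_0(z) = (z + 2)(z - 2)(z - 4) / [-96] = -(1/96)z^3 + (1/24)z^2 + (1/24)z - 1/6
L_1(z) = (z + 4)(z - 2)(z - 4) / [48] = (1/48)z^3 - (1/24)z^2 - (1/3)z + 2/3
L_2(z) = (z + 4)(z + 2)(z - 4) / [-48] = -(1/48)z^3 - (1/24)z^2 + (1/3)z + 2/3
L_3(z) = (z + 4)(z + 2)(z - 2) / [96] = (1/96)z^3 + (1/24)z^2 - (1/24)z - 1/6
P(z) = (-309)·L_0 + (-43)·L_1 + 9·L_2 + 179·L_3
Only the coefficient of z^2 is needed; take it from each L_i and combine:
(-309)·(1/24) + (-43)·(-1/24) + 9·(-1/24) + 179·(1/24) = -4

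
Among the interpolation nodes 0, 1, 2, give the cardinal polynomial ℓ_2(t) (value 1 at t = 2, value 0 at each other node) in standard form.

ℓ_2(t) = t(t - 1) / [(2)·(1)]
       = (t^2 - t) / (2)

ℓ_2(t) = (1/2)t^2 - (1/2)t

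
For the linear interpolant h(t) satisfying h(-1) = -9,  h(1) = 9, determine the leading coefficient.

The leading coefficient equals the top divided difference h[-1,1].
h[-1,1] = (9 - (-9)) / (1 - (-1)) = 9

9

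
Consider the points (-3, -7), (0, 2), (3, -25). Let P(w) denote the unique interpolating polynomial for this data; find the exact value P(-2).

0

Using Newton's divided-difference form:
P[-3,0] = (2 - (-7)) / (0 - (-3)) = 3
P[0,3] = (-25 - 2) / (3 - 0) = -9
P[-3,0,3] = (-9 - 3) / (3 - (-3)) = -2
P(-2) = -7 + 3·(1) + (-2)·(1)·(-2) = 0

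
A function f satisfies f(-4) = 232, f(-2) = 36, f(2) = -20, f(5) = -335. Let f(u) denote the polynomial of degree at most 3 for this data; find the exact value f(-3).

Using Newton's divided-difference form:
f[-4,-2] = (36 - 232) / (-2 - (-4)) = -98
f[-2,2] = (-20 - 36) / (2 - (-2)) = -14
f[2,5] = (-335 - (-20)) / (5 - 2) = -105
f[-4,-2,2] = (-14 - (-98)) / (2 - (-4)) = 14
f[-2,2,5] = (-105 - (-14)) / (5 - (-2)) = -13
f[-4,-2,2,5] = (-13 - 14) / (5 - (-4)) = -3
f(-3) = 232 + (-98)·(1) + 14·(1)·(-1) + (-3)·(1)·(-1)·(-5) = 105

105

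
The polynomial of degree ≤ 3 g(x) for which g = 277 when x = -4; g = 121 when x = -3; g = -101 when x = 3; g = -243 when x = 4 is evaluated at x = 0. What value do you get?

1

Using Newton's divided-difference form:
g[-4,-3] = (121 - 277) / (-3 - (-4)) = -156
g[-3,3] = (-101 - 121) / (3 - (-3)) = -37
g[3,4] = (-243 - (-101)) / (4 - 3) = -142
g[-4,-3,3] = (-37 - (-156)) / (3 - (-4)) = 17
g[-3,3,4] = (-142 - (-37)) / (4 - (-3)) = -15
g[-4,-3,3,4] = (-15 - 17) / (4 - (-4)) = -4
g(0) = 277 + (-156)·(4) + 17·(4)·(3) + (-4)·(4)·(3)·(-3) = 1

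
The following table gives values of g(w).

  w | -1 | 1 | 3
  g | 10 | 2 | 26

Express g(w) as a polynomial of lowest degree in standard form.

g(w) = 4w^2 - 4w + 2

L_0(w) = (w - 1)(w - 3) / [8] = (1/8)w^2 - (1/2)w + 3/8
L_1(w) = (w + 1)(w - 3) / [-4] = -(1/4)w^2 + (1/2)w + 3/4
L_2(w) = (w + 1)(w - 1) / [8] = (1/8)w^2 - 1/8
g(w) = 10·L_0 + 2·L_1 + 26·L_2
  10·L_0(w) = (5/4)w^2 - 5w + 15/4
  2·L_1(w) = -(1/2)w^2 + w + 3/2
  26·L_2(w) = (13/4)w^2 - 13/4
Adding term by term: 4w^2 - 4w + 2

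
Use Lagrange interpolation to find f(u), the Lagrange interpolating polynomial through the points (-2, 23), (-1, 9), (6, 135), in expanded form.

f(u) = 4u^2 - 2u + 3

Build the Lagrange basis polynomials:
L_0(u) = (u + 1)(u - 6) / [8] = (1/8)u^2 - (5/8)u - 3/4
L_1(u) = (u + 2)(u - 6) / [-7] = -(1/7)u^2 + (4/7)u + 12/7
L_2(u) = (u + 2)(u + 1) / [56] = (1/56)u^2 + (3/56)u + 1/28
f(u) = 23·L_0 + 9·L_1 + 135·L_2
  23·L_0(u) = (23/8)u^2 - (115/8)u - 69/4
  9·L_1(u) = -(9/7)u^2 + (36/7)u + 108/7
  135·L_2(u) = (135/56)u^2 + (405/56)u + 135/28
Adding term by term: 4u^2 - 2u + 3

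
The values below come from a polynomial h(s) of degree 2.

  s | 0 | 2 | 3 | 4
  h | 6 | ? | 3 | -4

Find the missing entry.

The 3 known values determine h uniquely (degree ≤ 2).
L_0(2) = (-1)·(-2)/[(-3)·(-4)] = 1/6
L_1(2) = (2)·(-2)/[(3)·(-1)] = 4/3
L_2(2) = (2)·(-1)/[(4)·(1)] = -1/2
Sum: 6·(1/6) + 3·(4/3) + (-4)·(-1/2) = 7

7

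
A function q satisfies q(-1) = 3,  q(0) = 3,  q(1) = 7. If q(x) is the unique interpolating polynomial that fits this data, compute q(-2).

Using Newton's divided-difference form:
q[-1,0] = (3 - 3) / (0 - (-1)) = 0
q[0,1] = (7 - 3) / (1 - 0) = 4
q[-1,0,1] = (4 - 0) / (1 - (-1)) = 2
q(-2) = 3 + 0·(-1) + 2·(-1)·(-2) = 7

7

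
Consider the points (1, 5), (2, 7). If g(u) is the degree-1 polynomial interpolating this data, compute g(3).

L_0(3) = (1)/[(-1)] = -1
L_1(3) = (2)/[(1)] = 2
Sum: 5·(-1) + 7·(2) = 9

9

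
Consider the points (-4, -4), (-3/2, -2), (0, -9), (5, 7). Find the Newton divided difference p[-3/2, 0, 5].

236/195

p[-3/2,0] = (-9 - (-2)) / (0 - (-3/2)) = -14/3
p[0,5] = (7 - (-9)) / (5 - 0) = 16/5
p[-3/2,0,5] = (16/5 - (-14/3)) / (5 - (-3/2)) = 236/195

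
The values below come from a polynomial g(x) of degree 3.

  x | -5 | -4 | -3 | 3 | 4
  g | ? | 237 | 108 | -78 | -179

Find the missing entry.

The 4 known values determine g uniquely (degree ≤ 3).
Evaluate each Lagrange basis at x = -5:
L_0(-5) = (-2)·(-8)·(-9)/[(-1)·(-7)·(-8)] = 18/7
L_1(-5) = (-1)·(-8)·(-9)/[(1)·(-6)·(-7)] = -12/7
L_2(-5) = (-1)·(-2)·(-9)/[(7)·(6)·(-1)] = 3/7
L_3(-5) = (-1)·(-2)·(-8)/[(8)·(7)·(1)] = -2/7
Sum: 237·(18/7) + 108·(-12/7) + (-78)·(3/7) + (-179)·(-2/7) = 442

442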